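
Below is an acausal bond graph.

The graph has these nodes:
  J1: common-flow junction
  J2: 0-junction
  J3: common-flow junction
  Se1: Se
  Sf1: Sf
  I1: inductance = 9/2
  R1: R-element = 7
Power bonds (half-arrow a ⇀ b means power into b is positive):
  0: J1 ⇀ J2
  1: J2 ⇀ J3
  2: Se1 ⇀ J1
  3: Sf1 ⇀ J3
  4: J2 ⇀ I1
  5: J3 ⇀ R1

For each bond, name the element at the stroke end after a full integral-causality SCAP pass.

b2 →J1  (source Se1 imposes e)
b3 →Sf1  (Sf1: flow source, stroke at near end)
b0 →J2  (only one flow-in slot at J1)
b1 →J3  (common-e at J2 fixed by 0)
b4 →I1  (J2: bond 0 brought effort, rest push out)
b5 →J3  (1-jn J3 has f-setter on 3)

β0 stroke at J2
β1 stroke at J3
β2 stroke at J1
β3 stroke at Sf1
β4 stroke at I1
β5 stroke at J3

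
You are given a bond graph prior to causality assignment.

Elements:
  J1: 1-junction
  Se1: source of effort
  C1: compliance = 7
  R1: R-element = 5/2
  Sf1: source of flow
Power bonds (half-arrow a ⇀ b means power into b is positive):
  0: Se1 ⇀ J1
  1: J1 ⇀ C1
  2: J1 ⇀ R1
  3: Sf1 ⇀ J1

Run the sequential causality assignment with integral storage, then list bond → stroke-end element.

b0 |J1
b1 |J1
b2 |J1
b3 |Sf1

β0 →J1  (Se1: effort source, stroke at far end)
β3 →Sf1  (Sf1 (Sf) sets flow on bond)
β1 →J1  (common-f at J1 fixed by 3)
β2 →J1  (J1: bond 3 brought flow, rest push out)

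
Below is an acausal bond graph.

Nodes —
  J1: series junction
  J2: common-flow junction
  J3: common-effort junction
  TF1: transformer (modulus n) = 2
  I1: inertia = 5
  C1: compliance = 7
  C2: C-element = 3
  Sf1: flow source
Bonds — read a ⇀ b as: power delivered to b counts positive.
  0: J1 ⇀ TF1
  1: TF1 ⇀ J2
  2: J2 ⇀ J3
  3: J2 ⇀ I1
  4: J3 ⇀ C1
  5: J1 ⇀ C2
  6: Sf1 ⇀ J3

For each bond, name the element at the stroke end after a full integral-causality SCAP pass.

b0 |TF1
b1 |J2
b2 |J2
b3 |I1
b4 |J3
b5 |J1
b6 |Sf1

b6 stroke at Sf1  (Sf1 fixes flow; stroke at Sf1)
b3 stroke at I1  (I1: I, integral causality)
b1 stroke at J2  (1-jn J2 has f-setter on 3)
b2 stroke at J2  (J2 flow already set via bond 3)
b4 stroke at J3  (J3 needs exactly one e-in)
b0 stroke at TF1  (TF TF1: opposite of bond 1)
b5 stroke at J1  (J1: bond 0 brought flow, rest push out)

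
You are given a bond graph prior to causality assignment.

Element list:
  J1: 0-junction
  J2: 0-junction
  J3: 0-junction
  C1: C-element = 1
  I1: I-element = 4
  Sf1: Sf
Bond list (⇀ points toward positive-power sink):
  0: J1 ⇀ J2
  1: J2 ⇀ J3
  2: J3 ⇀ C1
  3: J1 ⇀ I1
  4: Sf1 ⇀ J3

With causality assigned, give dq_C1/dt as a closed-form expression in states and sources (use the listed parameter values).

bond 4 stroke→Sf1  (Sf1 fixes flow; stroke at Sf1)
bond 2 stroke→J3  (C1 outputs effort q/C1)
bond 1 stroke→J2  (0-jn J3 has e-setter on 2)
bond 0 stroke→J1  (0-jn J2 has e-setter on 1)
bond 3 stroke→I1  (J1: bond 0 brought effort, rest push out)

dq_C1/dt = F_Sf1 - p_I1/4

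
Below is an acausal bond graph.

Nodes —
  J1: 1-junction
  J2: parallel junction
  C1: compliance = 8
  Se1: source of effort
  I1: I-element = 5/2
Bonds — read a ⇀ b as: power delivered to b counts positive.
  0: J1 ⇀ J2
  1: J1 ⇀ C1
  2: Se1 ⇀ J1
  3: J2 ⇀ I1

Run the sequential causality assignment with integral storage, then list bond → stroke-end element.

bond 2 stroke→J1  (Se1 (Se) sets effort on bond)
bond 1 stroke→J1  (C1 outputs effort q/C1)
bond 0 stroke→J2  (J1 needs exactly one f-in)
bond 3 stroke→I1  (J2: bond 0 brought effort, rest push out)

β0 →J2
β1 →J1
β2 →J1
β3 →I1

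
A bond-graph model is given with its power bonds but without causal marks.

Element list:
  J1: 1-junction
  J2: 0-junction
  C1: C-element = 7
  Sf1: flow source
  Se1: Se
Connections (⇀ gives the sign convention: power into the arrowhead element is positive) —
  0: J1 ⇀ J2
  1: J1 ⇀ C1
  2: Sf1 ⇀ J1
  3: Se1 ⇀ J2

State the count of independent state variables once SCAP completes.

b2 stroke→Sf1  (Sf1 (Sf) sets flow on bond)
b3 stroke→J2  (Se1 fixes effort; stroke away)
b0 stroke→J1  (J1: bond 2 brought flow, rest push out)
b1 stroke→J1  (J1: bond 2 brought flow, rest push out)

1  (C1 all integral)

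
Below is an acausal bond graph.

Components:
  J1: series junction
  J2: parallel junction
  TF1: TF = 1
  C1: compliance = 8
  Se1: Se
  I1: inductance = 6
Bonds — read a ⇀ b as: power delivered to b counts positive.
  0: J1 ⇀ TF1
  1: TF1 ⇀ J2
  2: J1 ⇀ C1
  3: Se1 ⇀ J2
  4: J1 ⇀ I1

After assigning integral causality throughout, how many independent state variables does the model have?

2  (C1, I1 all integral)

bond 3 stroke→J2  (Se1: effort source, stroke at far end)
bond 1 stroke→TF1  (common-e at J2 fixed by 3)
bond 0 stroke→J1  (TF1 one-in-one-out from 1)
bond 2 stroke→J1  (C1: C, integral causality)
bond 4 stroke→I1  (only one flow-in slot at J1)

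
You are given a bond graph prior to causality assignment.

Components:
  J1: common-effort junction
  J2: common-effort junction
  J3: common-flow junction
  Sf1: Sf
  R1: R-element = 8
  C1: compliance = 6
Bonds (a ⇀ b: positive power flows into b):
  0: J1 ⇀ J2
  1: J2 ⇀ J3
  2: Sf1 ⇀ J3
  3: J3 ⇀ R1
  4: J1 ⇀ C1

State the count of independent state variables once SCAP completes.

bond 2 |Sf1  (source Sf1 imposes f)
bond 1 |J3  (J3 flow already set via bond 2)
bond 3 |J3  (1-jn J3 has f-setter on 2)
bond 0 |J2  (only one effort-in slot at J2)
bond 4 |J1  (only one effort-in slot at J1)

1  (C1 all integral)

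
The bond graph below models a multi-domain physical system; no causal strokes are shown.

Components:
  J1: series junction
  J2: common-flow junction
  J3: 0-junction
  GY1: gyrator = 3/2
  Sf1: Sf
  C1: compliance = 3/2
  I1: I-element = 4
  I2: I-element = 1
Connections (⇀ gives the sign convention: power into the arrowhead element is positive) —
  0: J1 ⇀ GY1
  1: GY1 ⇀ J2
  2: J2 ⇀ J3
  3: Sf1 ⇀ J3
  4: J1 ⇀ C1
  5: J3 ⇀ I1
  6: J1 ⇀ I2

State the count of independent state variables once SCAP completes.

b3 →Sf1  (Sf1: flow source, stroke at near end)
b4 →J1  (prefer integral on C1)
b5 →I1  (I1: I, integral causality)
b2 →J3  (J3 needs exactly one e-in)
b1 →J2  (J2 flow already set via bond 2)
b0 →J1  (GY1: gyrator matches bond 1)
b6 →I2  (J1 needs exactly one f-in)

3  (C1, I1, I2 all integral)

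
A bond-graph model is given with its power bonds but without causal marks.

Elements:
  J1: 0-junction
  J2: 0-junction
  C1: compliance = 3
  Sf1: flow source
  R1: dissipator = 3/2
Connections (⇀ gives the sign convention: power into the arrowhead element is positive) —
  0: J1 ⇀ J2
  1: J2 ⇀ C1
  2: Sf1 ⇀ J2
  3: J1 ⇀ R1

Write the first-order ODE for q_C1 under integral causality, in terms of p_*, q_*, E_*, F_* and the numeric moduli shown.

dq_C1/dt = F_Sf1 - 2*q_C1/9

bond 2 |Sf1  (Sf1: flow source, stroke at near end)
bond 1 |J2  (prefer integral on C1)
bond 0 |J1  (0-jn J2 has e-setter on 1)
bond 3 |R1  (J1 effort already set via bond 0)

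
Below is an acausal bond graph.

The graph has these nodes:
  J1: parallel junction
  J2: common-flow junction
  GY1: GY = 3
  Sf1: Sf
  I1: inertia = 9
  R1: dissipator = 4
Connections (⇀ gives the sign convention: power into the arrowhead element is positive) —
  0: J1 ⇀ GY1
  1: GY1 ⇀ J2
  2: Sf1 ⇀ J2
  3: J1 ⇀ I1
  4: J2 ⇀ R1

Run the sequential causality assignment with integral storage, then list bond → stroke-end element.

b2 stroke at Sf1  (source Sf1 imposes f)
b1 stroke at J2  (common-f at J2 fixed by 2)
b4 stroke at J2  (J2: bond 2 brought flow, rest push out)
b0 stroke at J1  (GY1: gyrator matches bond 1)
b3 stroke at I1  (J1 effort already set via bond 0)

b0 stroke at J1
b1 stroke at J2
b2 stroke at Sf1
b3 stroke at I1
b4 stroke at J2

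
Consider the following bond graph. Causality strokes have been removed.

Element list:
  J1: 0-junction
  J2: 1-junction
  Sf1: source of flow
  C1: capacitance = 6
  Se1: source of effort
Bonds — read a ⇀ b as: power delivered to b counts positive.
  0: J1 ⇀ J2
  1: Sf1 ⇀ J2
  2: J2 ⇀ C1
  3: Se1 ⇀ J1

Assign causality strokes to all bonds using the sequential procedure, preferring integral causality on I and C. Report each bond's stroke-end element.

bond 0 stroke at J2
bond 1 stroke at Sf1
bond 2 stroke at J2
bond 3 stroke at J1

#1 stroke at Sf1  (Sf1 (Sf) sets flow on bond)
#3 stroke at J1  (Se1: effort source, stroke at far end)
#0 stroke at J2  (0-jn J1 has e-setter on 3)
#2 stroke at J2  (J2: bond 1 brought flow, rest push out)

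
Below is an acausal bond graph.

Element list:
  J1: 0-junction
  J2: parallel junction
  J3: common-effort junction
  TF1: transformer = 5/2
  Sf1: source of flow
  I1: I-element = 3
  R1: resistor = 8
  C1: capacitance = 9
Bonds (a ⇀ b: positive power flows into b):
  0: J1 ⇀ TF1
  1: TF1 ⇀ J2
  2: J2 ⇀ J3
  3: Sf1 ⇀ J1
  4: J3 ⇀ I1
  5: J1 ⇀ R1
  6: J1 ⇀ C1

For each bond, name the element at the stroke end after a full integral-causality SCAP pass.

bond 3 |Sf1  (Sf1: flow source, stroke at near end)
bond 4 |I1  (I1 integral (f out))
bond 2 |J3  (J3: last free bond brings effort in)
bond 1 |J2  (J2: last free bond brings effort in)
bond 0 |TF1  (TF1 one-in-one-out from 1)
bond 6 |J1  (C1 outputs effort q/C1)
bond 5 |R1  (J1: bond 6 brought effort, rest push out)

#0 stroke→TF1
#1 stroke→J2
#2 stroke→J3
#3 stroke→Sf1
#4 stroke→I1
#5 stroke→R1
#6 stroke→J1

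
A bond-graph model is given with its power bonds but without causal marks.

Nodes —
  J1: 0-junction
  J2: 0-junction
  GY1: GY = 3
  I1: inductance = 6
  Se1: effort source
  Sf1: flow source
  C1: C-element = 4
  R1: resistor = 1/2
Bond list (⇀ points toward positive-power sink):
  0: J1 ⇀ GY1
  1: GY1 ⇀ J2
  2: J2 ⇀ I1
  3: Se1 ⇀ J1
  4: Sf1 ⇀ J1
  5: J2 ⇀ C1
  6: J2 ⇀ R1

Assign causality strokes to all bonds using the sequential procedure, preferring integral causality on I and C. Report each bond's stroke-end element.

b3 stroke→J1  (Se1: effort source, stroke at far end)
b4 stroke→Sf1  (source Sf1 imposes f)
b0 stroke→GY1  (common-e at J1 fixed by 3)
b1 stroke→GY1  (GY1: gyrator matches bond 0)
b2 stroke→I1  (I1 integral (f out))
b5 stroke→J2  (C1 integral (e out))
b6 stroke→R1  (J2 effort already set via bond 5)

b0 stroke→GY1
b1 stroke→GY1
b2 stroke→I1
b3 stroke→J1
b4 stroke→Sf1
b5 stroke→J2
b6 stroke→R1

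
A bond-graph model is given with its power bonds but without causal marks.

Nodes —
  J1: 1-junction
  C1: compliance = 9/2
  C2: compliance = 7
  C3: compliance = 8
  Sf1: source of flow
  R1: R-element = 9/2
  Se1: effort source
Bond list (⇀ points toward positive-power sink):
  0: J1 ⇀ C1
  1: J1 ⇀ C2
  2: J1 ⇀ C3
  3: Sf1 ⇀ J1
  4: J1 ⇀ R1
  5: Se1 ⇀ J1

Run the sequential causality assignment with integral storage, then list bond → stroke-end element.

b0 stroke→J1
b1 stroke→J1
b2 stroke→J1
b3 stroke→Sf1
b4 stroke→J1
b5 stroke→J1

b3 →Sf1  (Sf1 fixes flow; stroke at Sf1)
b5 →J1  (source Se1 imposes e)
b0 →J1  (J1 flow already set via bond 3)
b1 →J1  (1-jn J1 has f-setter on 3)
b2 →J1  (1-jn J1 has f-setter on 3)
b4 →J1  (J1: bond 3 brought flow, rest push out)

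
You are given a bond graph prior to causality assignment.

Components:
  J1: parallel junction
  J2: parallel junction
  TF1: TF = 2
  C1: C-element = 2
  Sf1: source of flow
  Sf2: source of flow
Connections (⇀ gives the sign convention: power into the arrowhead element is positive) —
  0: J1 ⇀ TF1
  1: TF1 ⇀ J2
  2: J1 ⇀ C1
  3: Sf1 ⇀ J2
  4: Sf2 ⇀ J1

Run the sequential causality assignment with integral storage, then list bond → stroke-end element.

#3 stroke→Sf1  (Sf1 fixes flow; stroke at Sf1)
#4 stroke→Sf2  (Sf2 fixes flow; stroke at Sf2)
#1 stroke→J2  (J2 needs exactly one e-in)
#0 stroke→TF1  (TF1: transformer flips bond 1)
#2 stroke→J1  (only one effort-in slot at J1)

bond 0 stroke at TF1
bond 1 stroke at J2
bond 2 stroke at J1
bond 3 stroke at Sf1
bond 4 stroke at Sf2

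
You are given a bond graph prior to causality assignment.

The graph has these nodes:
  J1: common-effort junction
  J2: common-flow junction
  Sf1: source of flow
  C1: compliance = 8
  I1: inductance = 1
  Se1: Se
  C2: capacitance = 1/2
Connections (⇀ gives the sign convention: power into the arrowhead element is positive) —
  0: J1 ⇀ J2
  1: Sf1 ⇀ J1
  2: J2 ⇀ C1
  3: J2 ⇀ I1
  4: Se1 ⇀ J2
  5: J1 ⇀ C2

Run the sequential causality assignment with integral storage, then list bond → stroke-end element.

β1 →Sf1  (source Sf1 imposes f)
β4 →J2  (Se1 (Se) sets effort on bond)
β2 →J2  (C1 integral (e out))
β3 →I1  (prefer integral on I1)
β0 →J2  (common-f at J2 fixed by 3)
β5 →J1  (J1 needs exactly one e-in)

β0 |J2
β1 |Sf1
β2 |J2
β3 |I1
β4 |J2
β5 |J1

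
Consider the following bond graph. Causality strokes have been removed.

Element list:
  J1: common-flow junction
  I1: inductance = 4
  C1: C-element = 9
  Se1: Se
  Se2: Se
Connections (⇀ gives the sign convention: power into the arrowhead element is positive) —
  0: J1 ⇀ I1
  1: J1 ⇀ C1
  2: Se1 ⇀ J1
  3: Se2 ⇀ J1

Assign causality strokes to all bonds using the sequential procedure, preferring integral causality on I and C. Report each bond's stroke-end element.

bond 2 stroke at J1  (source Se1 imposes e)
bond 3 stroke at J1  (source Se2 imposes e)
bond 0 stroke at I1  (I1 integral (f out))
bond 1 stroke at J1  (1-jn J1 has f-setter on 0)

b0 →I1
b1 →J1
b2 →J1
b3 →J1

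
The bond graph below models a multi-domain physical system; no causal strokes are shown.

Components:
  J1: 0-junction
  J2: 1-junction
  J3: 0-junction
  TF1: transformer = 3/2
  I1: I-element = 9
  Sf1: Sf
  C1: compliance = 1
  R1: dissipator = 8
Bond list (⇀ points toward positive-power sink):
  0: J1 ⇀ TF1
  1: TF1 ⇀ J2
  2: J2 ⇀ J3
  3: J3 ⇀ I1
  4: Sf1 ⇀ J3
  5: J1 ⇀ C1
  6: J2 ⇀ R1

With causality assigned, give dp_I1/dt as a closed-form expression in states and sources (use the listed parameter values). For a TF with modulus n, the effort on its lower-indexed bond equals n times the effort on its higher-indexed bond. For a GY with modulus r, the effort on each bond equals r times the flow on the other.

b4 stroke at Sf1  (Sf1: flow source, stroke at near end)
b3 stroke at I1  (I1: I, integral causality)
b2 stroke at J3  (only one effort-in slot at J3)
b1 stroke at J2  (1-jn J2 has f-setter on 2)
b6 stroke at J2  (common-f at J2 fixed by 2)
b0 stroke at TF1  (through TF1, causality passes straight; one stroke at TF1)
b5 stroke at J1  (closing 0-jn rule on J1)

dp_I1/dt = 8*F_Sf1 - 8*p_I1/9 + 2*q_C1/3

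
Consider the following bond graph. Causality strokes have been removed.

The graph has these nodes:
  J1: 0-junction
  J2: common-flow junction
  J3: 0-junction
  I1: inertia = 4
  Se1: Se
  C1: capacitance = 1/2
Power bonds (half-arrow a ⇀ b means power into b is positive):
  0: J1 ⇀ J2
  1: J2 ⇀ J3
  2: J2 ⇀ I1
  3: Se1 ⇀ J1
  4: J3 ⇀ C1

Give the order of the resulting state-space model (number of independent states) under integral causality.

2  (C1, I1 all integral)

b3 stroke→J1  (Se1: effort source, stroke at far end)
b0 stroke→J2  (J1 effort already set via bond 3)
b2 stroke→I1  (I1: I, integral causality)
b1 stroke→J2  (1-jn J2 has f-setter on 2)
b4 stroke→J3  (J3 needs exactly one e-in)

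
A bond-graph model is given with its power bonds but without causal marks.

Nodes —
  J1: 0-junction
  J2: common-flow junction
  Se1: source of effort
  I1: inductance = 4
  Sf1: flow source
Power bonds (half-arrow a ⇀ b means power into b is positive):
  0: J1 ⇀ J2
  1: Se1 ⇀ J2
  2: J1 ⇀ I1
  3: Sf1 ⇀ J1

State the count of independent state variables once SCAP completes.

1  (I1 all integral)

#1 |J2  (source Se1 imposes e)
#3 |Sf1  (Sf1 (Sf) sets flow on bond)
#0 |J1  (closing 1-jn rule on J2)
#2 |I1  (0-jn J1 has e-setter on 0)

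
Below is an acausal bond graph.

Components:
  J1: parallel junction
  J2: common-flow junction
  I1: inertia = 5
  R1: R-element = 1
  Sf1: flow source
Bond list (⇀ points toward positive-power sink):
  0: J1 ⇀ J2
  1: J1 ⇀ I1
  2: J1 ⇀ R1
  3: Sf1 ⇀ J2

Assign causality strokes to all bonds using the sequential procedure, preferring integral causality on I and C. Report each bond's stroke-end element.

β0 |J2
β1 |I1
β2 |J1
β3 |Sf1

b3 stroke at Sf1  (Sf1: flow source, stroke at near end)
b0 stroke at J2  (J2: bond 3 brought flow, rest push out)
b1 stroke at I1  (I1 integral (f out))
b2 stroke at J1  (J1 needs exactly one e-in)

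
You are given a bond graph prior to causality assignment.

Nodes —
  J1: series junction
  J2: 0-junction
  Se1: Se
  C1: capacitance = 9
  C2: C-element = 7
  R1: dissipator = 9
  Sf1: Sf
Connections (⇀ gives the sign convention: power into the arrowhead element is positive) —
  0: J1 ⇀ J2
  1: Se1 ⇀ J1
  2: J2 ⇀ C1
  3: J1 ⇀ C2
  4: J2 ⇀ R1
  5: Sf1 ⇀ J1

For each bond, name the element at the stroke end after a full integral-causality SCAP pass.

#0 →J1
#1 →J1
#2 →J2
#3 →J1
#4 →R1
#5 →Sf1

b1 |J1  (Se1 (Se) sets effort on bond)
b5 |Sf1  (Sf1 (Sf) sets flow on bond)
b0 |J1  (J1 flow already set via bond 5)
b3 |J1  (common-f at J1 fixed by 5)
b2 |J2  (C1: C, integral causality)
b4 |R1  (common-e at J2 fixed by 2)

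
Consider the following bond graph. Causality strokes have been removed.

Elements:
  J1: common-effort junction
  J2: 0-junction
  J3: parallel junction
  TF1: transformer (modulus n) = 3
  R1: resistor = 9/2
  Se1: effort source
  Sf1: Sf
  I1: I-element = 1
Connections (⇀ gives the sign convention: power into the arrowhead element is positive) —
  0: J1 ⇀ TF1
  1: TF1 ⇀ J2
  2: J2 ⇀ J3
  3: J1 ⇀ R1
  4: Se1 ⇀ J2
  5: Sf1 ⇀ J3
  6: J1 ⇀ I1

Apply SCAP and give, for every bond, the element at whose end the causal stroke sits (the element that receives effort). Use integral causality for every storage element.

#4 stroke→J2  (source Se1 imposes e)
#5 stroke→Sf1  (source Sf1 imposes f)
#1 stroke→TF1  (0-jn J2 has e-setter on 4)
#2 stroke→J3  (J2: bond 4 brought effort, rest push out)
#0 stroke→J1  (TF1 one-in-one-out from 1)
#3 stroke→R1  (common-e at J1 fixed by 0)
#6 stroke→I1  (0-jn J1 has e-setter on 0)

β0 |J1
β1 |TF1
β2 |J3
β3 |R1
β4 |J2
β5 |Sf1
β6 |I1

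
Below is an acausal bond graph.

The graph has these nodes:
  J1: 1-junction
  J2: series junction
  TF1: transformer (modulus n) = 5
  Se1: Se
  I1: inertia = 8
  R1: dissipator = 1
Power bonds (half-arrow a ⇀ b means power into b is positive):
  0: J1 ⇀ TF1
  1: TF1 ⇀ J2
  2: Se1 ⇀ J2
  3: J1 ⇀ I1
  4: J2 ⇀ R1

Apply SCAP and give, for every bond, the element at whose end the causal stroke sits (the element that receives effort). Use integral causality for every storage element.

b2 →J2  (Se1 fixes effort; stroke away)
b3 →I1  (I1 outputs flow p/I1)
b0 →J1  (J1 flow already set via bond 3)
b1 →TF1  (through TF1, causality passes straight; one stroke at TF1)
b4 →J2  (J2 flow already set via bond 1)

b0 |J1
b1 |TF1
b2 |J2
b3 |I1
b4 |J2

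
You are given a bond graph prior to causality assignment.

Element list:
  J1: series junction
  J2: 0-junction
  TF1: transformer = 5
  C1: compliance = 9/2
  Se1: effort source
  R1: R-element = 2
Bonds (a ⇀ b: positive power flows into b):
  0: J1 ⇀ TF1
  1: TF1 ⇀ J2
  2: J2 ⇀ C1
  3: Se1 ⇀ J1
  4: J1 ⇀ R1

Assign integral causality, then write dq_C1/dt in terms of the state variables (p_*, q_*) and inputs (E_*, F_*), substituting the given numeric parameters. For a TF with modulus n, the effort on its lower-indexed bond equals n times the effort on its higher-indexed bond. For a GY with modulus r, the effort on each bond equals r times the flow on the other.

dq_C1/dt = 5*E_Se1/2 - 25*q_C1/9

#3 →J1  (source Se1 imposes e)
#2 →J2  (C1: C, integral causality)
#1 →TF1  (J2: bond 2 brought effort, rest push out)
#0 →J1  (TF TF1: opposite of bond 1)
#4 →R1  (J1: last free bond brings flow in)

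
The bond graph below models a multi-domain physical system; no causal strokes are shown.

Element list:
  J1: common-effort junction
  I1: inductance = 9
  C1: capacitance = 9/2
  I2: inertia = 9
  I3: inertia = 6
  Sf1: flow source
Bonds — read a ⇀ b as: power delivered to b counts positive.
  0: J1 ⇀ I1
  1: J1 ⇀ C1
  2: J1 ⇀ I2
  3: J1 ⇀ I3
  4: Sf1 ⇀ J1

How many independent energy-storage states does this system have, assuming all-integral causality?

β4 |Sf1  (Sf1 (Sf) sets flow on bond)
β0 |I1  (I1 outputs flow p/I1)
β1 |J1  (C1 outputs effort q/C1)
β2 |I2  (0-jn J1 has e-setter on 1)
β3 |I3  (0-jn J1 has e-setter on 1)

4  (C1, I1, I2, I3 all integral)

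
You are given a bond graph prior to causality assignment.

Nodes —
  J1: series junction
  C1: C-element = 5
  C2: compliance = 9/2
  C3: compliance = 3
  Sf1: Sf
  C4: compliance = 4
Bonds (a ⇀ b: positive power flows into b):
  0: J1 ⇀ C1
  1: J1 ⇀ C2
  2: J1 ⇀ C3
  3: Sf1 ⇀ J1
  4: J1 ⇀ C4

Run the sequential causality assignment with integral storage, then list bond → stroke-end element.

β0 stroke→J1
β1 stroke→J1
β2 stroke→J1
β3 stroke→Sf1
β4 stroke→J1

bond 3 stroke→Sf1  (Sf1 (Sf) sets flow on bond)
bond 0 stroke→J1  (J1: bond 3 brought flow, rest push out)
bond 1 stroke→J1  (J1: bond 3 brought flow, rest push out)
bond 2 stroke→J1  (common-f at J1 fixed by 3)
bond 4 stroke→J1  (J1 flow already set via bond 3)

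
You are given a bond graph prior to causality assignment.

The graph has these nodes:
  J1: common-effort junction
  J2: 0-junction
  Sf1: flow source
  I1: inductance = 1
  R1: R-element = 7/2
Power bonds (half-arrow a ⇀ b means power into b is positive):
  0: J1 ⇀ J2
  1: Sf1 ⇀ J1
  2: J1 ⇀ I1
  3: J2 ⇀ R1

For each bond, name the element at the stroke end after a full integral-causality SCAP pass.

b0 stroke at J1
b1 stroke at Sf1
b2 stroke at I1
b3 stroke at J2

bond 1 →Sf1  (Sf1 (Sf) sets flow on bond)
bond 2 →I1  (I1: I, integral causality)
bond 0 →J1  (closing 0-jn rule on J1)
bond 3 →J2  (J2: last free bond brings effort in)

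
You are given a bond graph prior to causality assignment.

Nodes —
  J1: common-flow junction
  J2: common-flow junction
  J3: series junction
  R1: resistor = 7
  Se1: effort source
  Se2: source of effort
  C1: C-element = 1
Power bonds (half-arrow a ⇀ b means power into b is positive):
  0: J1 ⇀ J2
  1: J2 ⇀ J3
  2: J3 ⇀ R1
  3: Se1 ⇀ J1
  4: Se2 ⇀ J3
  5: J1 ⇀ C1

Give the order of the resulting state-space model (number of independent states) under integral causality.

β3 stroke at J1  (Se1 (Se) sets effort on bond)
β4 stroke at J3  (source Se2 imposes e)
β5 stroke at J1  (C1: C, integral causality)
β0 stroke at J2  (J1 needs exactly one f-in)
β1 stroke at J3  (J2 needs exactly one f-in)
β2 stroke at R1  (only one flow-in slot at J3)

1  (C1 all integral)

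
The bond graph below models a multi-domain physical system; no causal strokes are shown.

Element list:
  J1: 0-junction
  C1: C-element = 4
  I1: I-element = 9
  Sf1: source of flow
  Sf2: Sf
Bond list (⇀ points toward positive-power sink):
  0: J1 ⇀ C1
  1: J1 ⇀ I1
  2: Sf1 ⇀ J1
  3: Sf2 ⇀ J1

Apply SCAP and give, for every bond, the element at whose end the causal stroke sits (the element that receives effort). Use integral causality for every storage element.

b2 stroke at Sf1  (source Sf1 imposes f)
b3 stroke at Sf2  (Sf2 fixes flow; stroke at Sf2)
b0 stroke at J1  (prefer integral on C1)
b1 stroke at I1  (0-jn J1 has e-setter on 0)

b0 stroke→J1
b1 stroke→I1
b2 stroke→Sf1
b3 stroke→Sf2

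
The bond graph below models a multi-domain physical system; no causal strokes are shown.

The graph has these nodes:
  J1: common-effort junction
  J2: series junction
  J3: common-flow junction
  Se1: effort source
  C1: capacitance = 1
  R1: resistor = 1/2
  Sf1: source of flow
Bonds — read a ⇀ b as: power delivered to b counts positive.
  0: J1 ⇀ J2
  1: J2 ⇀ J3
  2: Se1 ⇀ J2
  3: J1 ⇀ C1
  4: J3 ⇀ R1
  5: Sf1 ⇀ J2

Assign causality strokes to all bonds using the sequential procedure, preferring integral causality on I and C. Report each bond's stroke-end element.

β2 stroke at J2  (Se1 (Se) sets effort on bond)
β5 stroke at Sf1  (source Sf1 imposes f)
β0 stroke at J2  (J2 flow already set via bond 5)
β1 stroke at J2  (J2: bond 5 brought flow, rest push out)
β4 stroke at J3  (J3 flow already set via bond 1)
β3 stroke at J1  (J1 needs exactly one e-in)

bond 0 stroke→J2
bond 1 stroke→J2
bond 2 stroke→J2
bond 3 stroke→J1
bond 4 stroke→J3
bond 5 stroke→Sf1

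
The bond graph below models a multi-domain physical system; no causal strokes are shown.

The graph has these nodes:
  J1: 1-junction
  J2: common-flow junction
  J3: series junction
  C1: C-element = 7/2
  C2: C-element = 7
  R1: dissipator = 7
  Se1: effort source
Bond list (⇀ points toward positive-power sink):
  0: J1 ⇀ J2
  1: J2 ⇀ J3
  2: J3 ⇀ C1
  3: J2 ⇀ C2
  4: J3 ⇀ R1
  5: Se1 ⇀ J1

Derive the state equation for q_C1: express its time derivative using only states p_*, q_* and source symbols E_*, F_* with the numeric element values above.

bond 5 stroke→J1  (source Se1 imposes e)
bond 0 stroke→J2  (closing 1-jn rule on J1)
bond 2 stroke→J3  (C1: C, integral causality)
bond 3 stroke→J2  (prefer integral on C2)
bond 1 stroke→J3  (only one flow-in slot at J2)
bond 4 stroke→R1  (only one flow-in slot at J3)

dq_C1/dt = E_Se1/7 - 2*q_C1/49 - q_C2/49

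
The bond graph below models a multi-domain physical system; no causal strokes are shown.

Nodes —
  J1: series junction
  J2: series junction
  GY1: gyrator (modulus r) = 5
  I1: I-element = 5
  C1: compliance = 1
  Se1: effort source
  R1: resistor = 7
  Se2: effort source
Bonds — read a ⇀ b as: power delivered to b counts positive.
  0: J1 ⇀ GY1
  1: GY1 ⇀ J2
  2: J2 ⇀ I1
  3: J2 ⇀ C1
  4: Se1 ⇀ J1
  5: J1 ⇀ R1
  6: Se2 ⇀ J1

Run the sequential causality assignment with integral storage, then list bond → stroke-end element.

#4 stroke at J1  (Se1 fixes effort; stroke away)
#6 stroke at J1  (source Se2 imposes e)
#2 stroke at I1  (I1 integral (f out))
#1 stroke at J2  (J2 flow already set via bond 2)
#3 stroke at J2  (J2: bond 2 brought flow, rest push out)
#0 stroke at J1  (through GY1, causality inverts; strokes same side of GY1)
#5 stroke at R1  (J1 needs exactly one f-in)

bond 0 →J1
bond 1 →J2
bond 2 →I1
bond 3 →J2
bond 4 →J1
bond 5 →R1
bond 6 →J1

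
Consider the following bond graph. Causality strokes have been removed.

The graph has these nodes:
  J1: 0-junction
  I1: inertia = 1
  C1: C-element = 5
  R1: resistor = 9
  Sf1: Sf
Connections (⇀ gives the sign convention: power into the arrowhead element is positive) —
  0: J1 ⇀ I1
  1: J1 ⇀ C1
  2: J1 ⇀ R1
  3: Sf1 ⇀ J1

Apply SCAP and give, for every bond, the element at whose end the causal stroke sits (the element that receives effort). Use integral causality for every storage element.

bond 0 stroke→I1
bond 1 stroke→J1
bond 2 stroke→R1
bond 3 stroke→Sf1

bond 3 |Sf1  (Sf1: flow source, stroke at near end)
bond 0 |I1  (prefer integral on I1)
bond 1 |J1  (prefer integral on C1)
bond 2 |R1  (J1: bond 1 brought effort, rest push out)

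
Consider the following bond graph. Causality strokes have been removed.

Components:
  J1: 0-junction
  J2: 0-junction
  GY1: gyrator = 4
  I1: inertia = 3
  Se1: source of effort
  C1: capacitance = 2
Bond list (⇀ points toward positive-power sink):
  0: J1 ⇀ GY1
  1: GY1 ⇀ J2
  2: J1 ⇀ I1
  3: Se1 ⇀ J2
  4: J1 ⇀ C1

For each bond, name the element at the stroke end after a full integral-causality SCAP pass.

#0 |GY1
#1 |GY1
#2 |I1
#3 |J2
#4 |J1

bond 3 →J2  (source Se1 imposes e)
bond 1 →GY1  (J2: bond 3 brought effort, rest push out)
bond 0 →GY1  (through GY1, causality inverts; strokes same side of GY1)
bond 2 →I1  (prefer integral on I1)
bond 4 →J1  (only one effort-in slot at J1)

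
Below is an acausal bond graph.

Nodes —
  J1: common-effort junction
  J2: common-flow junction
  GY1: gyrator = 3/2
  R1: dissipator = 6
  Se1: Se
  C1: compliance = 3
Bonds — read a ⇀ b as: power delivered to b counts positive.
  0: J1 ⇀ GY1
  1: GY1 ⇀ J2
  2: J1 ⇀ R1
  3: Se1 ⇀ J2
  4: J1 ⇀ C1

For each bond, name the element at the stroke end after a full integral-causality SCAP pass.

β3 stroke→J2  (Se1: effort source, stroke at far end)
β1 stroke→GY1  (J2 needs exactly one f-in)
β0 stroke→GY1  (GY1: gyrator matches bond 1)
β4 stroke→J1  (C1 integral (e out))
β2 stroke→R1  (common-e at J1 fixed by 4)

β0 |GY1
β1 |GY1
β2 |R1
β3 |J2
β4 |J1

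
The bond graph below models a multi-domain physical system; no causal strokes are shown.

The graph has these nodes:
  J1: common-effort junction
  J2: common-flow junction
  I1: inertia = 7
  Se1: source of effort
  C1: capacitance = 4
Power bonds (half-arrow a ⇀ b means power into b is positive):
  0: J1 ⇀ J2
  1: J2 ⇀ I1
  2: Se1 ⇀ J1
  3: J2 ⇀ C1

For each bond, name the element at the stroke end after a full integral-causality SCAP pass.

bond 2 →J1  (source Se1 imposes e)
bond 0 →J2  (0-jn J1 has e-setter on 2)
bond 1 →I1  (I1 integral (f out))
bond 3 →J2  (common-f at J2 fixed by 1)

b0 stroke at J2
b1 stroke at I1
b2 stroke at J1
b3 stroke at J2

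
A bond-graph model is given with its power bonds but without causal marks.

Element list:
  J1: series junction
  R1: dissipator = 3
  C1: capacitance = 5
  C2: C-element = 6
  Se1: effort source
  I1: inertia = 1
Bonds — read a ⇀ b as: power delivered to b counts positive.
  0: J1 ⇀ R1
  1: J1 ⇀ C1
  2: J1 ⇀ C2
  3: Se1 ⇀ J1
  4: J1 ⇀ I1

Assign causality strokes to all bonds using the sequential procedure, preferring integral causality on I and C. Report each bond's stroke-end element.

#0 |J1
#1 |J1
#2 |J1
#3 |J1
#4 |I1

β3 →J1  (source Se1 imposes e)
β1 →J1  (C1 integral (e out))
β2 →J1  (C2 outputs effort q/C2)
β4 →I1  (I1 integral (f out))
β0 →J1  (1-jn J1 has f-setter on 4)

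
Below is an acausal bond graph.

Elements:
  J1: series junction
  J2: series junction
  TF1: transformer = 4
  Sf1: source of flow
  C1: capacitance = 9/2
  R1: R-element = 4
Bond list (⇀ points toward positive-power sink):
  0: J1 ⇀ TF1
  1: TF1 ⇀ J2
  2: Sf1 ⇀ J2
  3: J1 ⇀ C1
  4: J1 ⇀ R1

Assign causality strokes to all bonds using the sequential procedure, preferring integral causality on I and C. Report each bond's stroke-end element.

bond 0 stroke at TF1
bond 1 stroke at J2
bond 2 stroke at Sf1
bond 3 stroke at J1
bond 4 stroke at J1

#2 stroke at Sf1  (Sf1: flow source, stroke at near end)
#1 stroke at J2  (J2 flow already set via bond 2)
#0 stroke at TF1  (TF TF1: opposite of bond 1)
#3 stroke at J1  (J1: bond 0 brought flow, rest push out)
#4 stroke at J1  (1-jn J1 has f-setter on 0)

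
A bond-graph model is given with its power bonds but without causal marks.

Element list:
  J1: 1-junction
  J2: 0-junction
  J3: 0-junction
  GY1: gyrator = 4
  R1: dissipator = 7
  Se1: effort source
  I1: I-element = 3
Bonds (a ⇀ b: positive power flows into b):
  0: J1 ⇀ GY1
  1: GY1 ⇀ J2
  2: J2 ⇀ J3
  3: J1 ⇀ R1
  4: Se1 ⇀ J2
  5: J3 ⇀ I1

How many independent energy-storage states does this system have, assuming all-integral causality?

1  (I1 all integral)

#4 stroke at J2  (source Se1 imposes e)
#1 stroke at GY1  (common-e at J2 fixed by 4)
#2 stroke at J3  (0-jn J2 has e-setter on 4)
#5 stroke at I1  (common-e at J3 fixed by 2)
#0 stroke at GY1  (GY1 both-in/both-out from 1)
#3 stroke at J1  (common-f at J1 fixed by 0)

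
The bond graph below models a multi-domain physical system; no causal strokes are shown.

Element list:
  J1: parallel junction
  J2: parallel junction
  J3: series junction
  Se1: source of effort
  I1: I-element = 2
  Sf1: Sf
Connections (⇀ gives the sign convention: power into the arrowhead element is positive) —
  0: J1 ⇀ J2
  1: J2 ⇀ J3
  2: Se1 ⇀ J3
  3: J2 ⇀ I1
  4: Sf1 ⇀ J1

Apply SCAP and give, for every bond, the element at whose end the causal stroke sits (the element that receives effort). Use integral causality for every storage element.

β2 stroke at J3  (Se1 (Se) sets effort on bond)
β4 stroke at Sf1  (Sf1 (Sf) sets flow on bond)
β0 stroke at J1  (only one effort-in slot at J1)
β1 stroke at J2  (J3: last free bond brings flow in)
β3 stroke at I1  (J2: bond 1 brought effort, rest push out)

bond 0 stroke at J1
bond 1 stroke at J2
bond 2 stroke at J3
bond 3 stroke at I1
bond 4 stroke at Sf1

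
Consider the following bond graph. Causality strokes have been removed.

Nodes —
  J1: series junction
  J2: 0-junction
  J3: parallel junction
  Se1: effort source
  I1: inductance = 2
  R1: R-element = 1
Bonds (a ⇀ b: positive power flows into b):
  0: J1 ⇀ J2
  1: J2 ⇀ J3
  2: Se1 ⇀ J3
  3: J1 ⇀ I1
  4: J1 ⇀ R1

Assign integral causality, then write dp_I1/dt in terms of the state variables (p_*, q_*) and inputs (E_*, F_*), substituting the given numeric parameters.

dp_I1/dt = -E_Se1 - p_I1/2

bond 2 |J3  (source Se1 imposes e)
bond 1 |J2  (0-jn J3 has e-setter on 2)
bond 0 |J1  (common-e at J2 fixed by 1)
bond 3 |I1  (I1: I, integral causality)
bond 4 |J1  (common-f at J1 fixed by 3)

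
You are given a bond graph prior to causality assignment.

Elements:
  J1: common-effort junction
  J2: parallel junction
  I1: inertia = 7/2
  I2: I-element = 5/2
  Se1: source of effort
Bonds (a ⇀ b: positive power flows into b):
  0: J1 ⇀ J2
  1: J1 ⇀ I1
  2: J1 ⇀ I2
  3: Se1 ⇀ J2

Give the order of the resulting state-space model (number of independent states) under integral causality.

β3 stroke→J2  (Se1: effort source, stroke at far end)
β0 stroke→J1  (J2: bond 3 brought effort, rest push out)
β1 stroke→I1  (0-jn J1 has e-setter on 0)
β2 stroke→I2  (J1 effort already set via bond 0)

2  (I1, I2 all integral)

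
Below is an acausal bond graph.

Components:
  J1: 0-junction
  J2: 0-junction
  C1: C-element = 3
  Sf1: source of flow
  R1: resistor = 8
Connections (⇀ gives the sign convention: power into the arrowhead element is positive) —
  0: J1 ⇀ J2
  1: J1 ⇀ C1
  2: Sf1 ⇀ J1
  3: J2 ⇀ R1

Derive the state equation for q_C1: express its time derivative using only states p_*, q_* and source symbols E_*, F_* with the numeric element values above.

dq_C1/dt = F_Sf1 - q_C1/24

b2 |Sf1  (source Sf1 imposes f)
b1 |J1  (C1: C, integral causality)
b0 |J2  (J1: bond 1 brought effort, rest push out)
b3 |R1  (J2: bond 0 brought effort, rest push out)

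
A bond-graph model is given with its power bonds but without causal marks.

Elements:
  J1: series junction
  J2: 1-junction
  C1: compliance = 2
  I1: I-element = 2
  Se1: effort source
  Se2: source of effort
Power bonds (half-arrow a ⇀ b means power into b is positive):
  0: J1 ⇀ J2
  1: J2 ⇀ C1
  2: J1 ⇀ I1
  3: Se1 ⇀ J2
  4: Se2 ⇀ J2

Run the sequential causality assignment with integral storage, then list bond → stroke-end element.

β3 |J2  (source Se1 imposes e)
β4 |J2  (Se2 fixes effort; stroke away)
β1 |J2  (C1 outputs effort q/C1)
β0 |J1  (J2 needs exactly one f-in)
β2 |I1  (closing 1-jn rule on J1)

#0 |J1
#1 |J2
#2 |I1
#3 |J2
#4 |J2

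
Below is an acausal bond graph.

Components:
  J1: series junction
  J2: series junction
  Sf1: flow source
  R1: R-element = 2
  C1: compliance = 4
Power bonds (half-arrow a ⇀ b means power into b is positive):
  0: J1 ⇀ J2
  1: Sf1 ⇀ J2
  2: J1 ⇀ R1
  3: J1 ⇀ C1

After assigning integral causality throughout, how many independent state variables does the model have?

1  (C1 all integral)

#1 stroke at Sf1  (Sf1 (Sf) sets flow on bond)
#0 stroke at J2  (1-jn J2 has f-setter on 1)
#2 stroke at J1  (J1: bond 0 brought flow, rest push out)
#3 stroke at J1  (J1: bond 0 brought flow, rest push out)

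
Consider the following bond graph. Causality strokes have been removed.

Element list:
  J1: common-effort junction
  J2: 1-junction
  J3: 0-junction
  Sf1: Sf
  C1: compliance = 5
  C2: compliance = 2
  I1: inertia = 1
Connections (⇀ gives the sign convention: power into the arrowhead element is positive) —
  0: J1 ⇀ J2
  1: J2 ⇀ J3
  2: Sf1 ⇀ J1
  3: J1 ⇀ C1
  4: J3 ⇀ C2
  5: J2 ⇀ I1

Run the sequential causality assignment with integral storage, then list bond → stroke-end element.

b2 stroke at Sf1  (Sf1 fixes flow; stroke at Sf1)
b3 stroke at J1  (C1: C, integral causality)
b0 stroke at J2  (J1 effort already set via bond 3)
b4 stroke at J3  (prefer integral on C2)
b1 stroke at J2  (J3 effort already set via bond 4)
b5 stroke at I1  (closing 1-jn rule on J2)

#0 →J2
#1 →J2
#2 →Sf1
#3 →J1
#4 →J3
#5 →I1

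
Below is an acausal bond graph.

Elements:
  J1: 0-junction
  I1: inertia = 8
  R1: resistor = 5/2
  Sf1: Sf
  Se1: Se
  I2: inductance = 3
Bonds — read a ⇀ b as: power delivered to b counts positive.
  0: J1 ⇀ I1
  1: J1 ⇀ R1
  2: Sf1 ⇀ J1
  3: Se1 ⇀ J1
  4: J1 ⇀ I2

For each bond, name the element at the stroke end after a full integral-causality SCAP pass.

bond 0 →I1
bond 1 →R1
bond 2 →Sf1
bond 3 →J1
bond 4 →I2

bond 2 |Sf1  (Sf1 fixes flow; stroke at Sf1)
bond 3 |J1  (Se1 fixes effort; stroke away)
bond 0 |I1  (J1: bond 3 brought effort, rest push out)
bond 1 |R1  (common-e at J1 fixed by 3)
bond 4 |I2  (0-jn J1 has e-setter on 3)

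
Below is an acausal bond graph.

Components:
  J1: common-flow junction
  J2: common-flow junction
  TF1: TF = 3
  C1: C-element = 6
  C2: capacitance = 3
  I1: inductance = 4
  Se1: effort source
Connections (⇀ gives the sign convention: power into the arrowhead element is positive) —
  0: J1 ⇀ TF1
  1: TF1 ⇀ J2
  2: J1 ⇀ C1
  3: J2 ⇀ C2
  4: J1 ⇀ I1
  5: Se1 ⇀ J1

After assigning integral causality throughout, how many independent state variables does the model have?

3  (C1, C2, I1 all integral)

b5 →J1  (Se1 (Se) sets effort on bond)
b2 →J1  (C1 integral (e out))
b3 →J2  (prefer integral on C2)
b1 →TF1  (closing 1-jn rule on J2)
b0 →J1  (through TF1, causality passes straight; one stroke at TF1)
b4 →I1  (closing 1-jn rule on J1)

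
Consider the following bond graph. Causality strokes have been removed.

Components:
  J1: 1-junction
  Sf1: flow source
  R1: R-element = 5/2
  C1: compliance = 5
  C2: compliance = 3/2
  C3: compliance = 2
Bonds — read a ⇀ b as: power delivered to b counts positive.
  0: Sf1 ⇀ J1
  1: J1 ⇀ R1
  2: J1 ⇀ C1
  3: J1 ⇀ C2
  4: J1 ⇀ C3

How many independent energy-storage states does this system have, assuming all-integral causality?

3  (C1, C2, C3 all integral)

β0 →Sf1  (Sf1 fixes flow; stroke at Sf1)
β1 →J1  (J1: bond 0 brought flow, rest push out)
β2 →J1  (common-f at J1 fixed by 0)
β3 →J1  (J1: bond 0 brought flow, rest push out)
β4 →J1  (J1 flow already set via bond 0)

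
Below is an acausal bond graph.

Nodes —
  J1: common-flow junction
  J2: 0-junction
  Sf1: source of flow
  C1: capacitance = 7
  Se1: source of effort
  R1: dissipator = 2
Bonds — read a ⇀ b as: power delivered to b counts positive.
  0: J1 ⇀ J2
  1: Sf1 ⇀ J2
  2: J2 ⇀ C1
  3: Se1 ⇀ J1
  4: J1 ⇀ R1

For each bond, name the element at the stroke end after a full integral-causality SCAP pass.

bond 0 |J1
bond 1 |Sf1
bond 2 |J2
bond 3 |J1
bond 4 |R1

bond 1 stroke→Sf1  (Sf1 (Sf) sets flow on bond)
bond 3 stroke→J1  (Se1 fixes effort; stroke away)
bond 2 stroke→J2  (C1: C, integral causality)
bond 0 stroke→J1  (common-e at J2 fixed by 2)
bond 4 stroke→R1  (closing 1-jn rule on J1)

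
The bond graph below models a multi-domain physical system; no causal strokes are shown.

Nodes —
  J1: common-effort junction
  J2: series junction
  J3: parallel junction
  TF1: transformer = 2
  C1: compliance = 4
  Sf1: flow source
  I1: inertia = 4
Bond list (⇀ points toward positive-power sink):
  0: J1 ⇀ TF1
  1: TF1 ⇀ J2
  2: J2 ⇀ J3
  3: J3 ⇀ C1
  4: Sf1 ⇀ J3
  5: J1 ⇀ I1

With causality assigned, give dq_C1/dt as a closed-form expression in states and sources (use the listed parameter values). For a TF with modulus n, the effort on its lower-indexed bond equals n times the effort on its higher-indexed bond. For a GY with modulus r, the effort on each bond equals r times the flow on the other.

dq_C1/dt = F_Sf1 - p_I1/2

#4 stroke at Sf1  (source Sf1 imposes f)
#3 stroke at J3  (C1 integral (e out))
#2 stroke at J2  (0-jn J3 has e-setter on 3)
#1 stroke at TF1  (closing 1-jn rule on J2)
#0 stroke at J1  (through TF1, causality passes straight; one stroke at TF1)
#5 stroke at I1  (common-e at J1 fixed by 0)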